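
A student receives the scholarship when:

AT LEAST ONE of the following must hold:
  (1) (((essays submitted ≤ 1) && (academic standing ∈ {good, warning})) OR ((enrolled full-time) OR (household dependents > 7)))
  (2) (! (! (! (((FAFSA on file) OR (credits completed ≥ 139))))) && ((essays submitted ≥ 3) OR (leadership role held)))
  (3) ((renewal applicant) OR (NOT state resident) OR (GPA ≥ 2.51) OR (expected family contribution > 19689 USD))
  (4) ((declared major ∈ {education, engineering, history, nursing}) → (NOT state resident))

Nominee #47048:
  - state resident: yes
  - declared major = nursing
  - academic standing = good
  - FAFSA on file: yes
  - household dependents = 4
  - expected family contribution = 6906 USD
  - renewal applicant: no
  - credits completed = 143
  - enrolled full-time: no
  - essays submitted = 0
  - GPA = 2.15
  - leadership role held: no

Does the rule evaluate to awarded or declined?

Awarded

Atomic conditions:
  essays submitted ≤ 1: 0 ≤ 1 is true
  academic standing ∈ {good, warning}: good is in the set → true
  enrolled full-time: no → false
  household dependents > 7: 4 > 7 is false
  FAFSA on file: yes → true
  credits completed ≥ 139: 143 ≥ 139 is true
  essays submitted ≥ 3: 0 ≥ 3 is false
  leadership role held: no → false
  renewal applicant: no → false
  NOT state resident: yes → false
  GPA ≥ 2.51: 2.15 ≥ 2.51 is false
  expected family contribution > 19689 USD: 6906 > 19689 is false
  declared major ∈ {education, engineering, history, nursing}: nursing is in the set → true
Combine:
[1.1] true AND true = true
[1.2] false OR false = false
[1] true OR false = true
[2.1.1.1.1] true OR true = true
[2.1.1.1] NOT true = false
[2.1.1] NOT false = true
[2.1] NOT true = false
[2.2] false OR false = false
[2] false AND false = false
[3] false OR false OR false OR false = false
[4] true → false = false
[root] true OR false OR false OR false = true
Overall: true → awarded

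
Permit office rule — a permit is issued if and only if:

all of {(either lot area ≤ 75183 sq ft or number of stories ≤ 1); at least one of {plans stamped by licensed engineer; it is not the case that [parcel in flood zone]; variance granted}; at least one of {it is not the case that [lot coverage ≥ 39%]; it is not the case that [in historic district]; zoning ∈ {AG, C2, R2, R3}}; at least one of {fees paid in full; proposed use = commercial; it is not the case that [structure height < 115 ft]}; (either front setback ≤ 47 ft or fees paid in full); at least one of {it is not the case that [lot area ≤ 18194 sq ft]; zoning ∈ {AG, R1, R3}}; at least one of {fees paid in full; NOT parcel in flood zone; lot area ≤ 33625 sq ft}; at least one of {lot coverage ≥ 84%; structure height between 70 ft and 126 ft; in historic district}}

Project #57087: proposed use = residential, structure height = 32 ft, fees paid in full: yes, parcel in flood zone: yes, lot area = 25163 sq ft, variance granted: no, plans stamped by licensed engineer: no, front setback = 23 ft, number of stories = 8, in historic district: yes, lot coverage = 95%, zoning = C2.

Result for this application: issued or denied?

Denied

Atomic conditions:
  lot area ≤ 75183 sq ft: 25163 ≤ 75183 is true
  number of stories ≤ 1: 8 ≤ 1 is false
  plans stamped by licensed engineer: no → false
  parcel in flood zone: yes → true
  variance granted: no → false
  lot coverage ≥ 39%: 95 ≥ 39 is true
  in historic district: yes → true
  zoning ∈ {AG, C2, R2, R3}: C2 is in the set → true
  fees paid in full: yes → true
  proposed use = commercial: residential == commercial is false
  structure height < 115 ft: 32 < 115 is true
  front setback ≤ 47 ft: 23 ≤ 47 is true
  lot area ≤ 18194 sq ft: 25163 ≤ 18194 is false
  zoning ∈ {AG, R1, R3}: C2 is not in the set → false
  NOT parcel in flood zone: yes → false
  lot area ≤ 33625 sq ft: 25163 ≤ 33625 is true
  lot coverage ≥ 84%: 95 ≥ 84 is true
  structure height between 70 ft and 126 ft: 32 in [70, 126] is false
Combine:
[1] true OR false = true
[2.2] NOT true = false
[2] false OR false OR false = false
[3.1] NOT true = false
[3.2] NOT true = false
[3] false OR false OR true = true
[4.3] NOT true = false
[4] true OR false OR false = true
[5] true OR true = true
[6.1] NOT false = true
[6] true OR false = true
[7] true OR false OR true = true
[8] true OR false OR true = true
[root] true AND false AND true AND true AND true AND true AND true AND true = false
Overall: false → denied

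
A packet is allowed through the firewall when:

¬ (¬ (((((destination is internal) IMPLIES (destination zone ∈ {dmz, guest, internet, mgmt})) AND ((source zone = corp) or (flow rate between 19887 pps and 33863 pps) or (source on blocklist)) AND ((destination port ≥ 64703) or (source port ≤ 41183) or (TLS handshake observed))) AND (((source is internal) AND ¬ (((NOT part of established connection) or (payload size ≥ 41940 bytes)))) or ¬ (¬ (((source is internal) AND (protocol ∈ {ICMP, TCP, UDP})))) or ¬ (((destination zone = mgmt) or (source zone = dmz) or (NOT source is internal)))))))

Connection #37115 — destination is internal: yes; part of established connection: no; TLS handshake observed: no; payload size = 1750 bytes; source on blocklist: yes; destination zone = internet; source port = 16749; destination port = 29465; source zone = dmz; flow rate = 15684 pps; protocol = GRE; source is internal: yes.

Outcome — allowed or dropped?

Atomic conditions:
  destination is internal: yes → true
  destination zone ∈ {dmz, guest, internet, mgmt}: internet is in the set → true
  source zone = corp: dmz == corp is false
  flow rate between 19887 pps and 33863 pps: 15684 in [19887, 33863] is false
  source on blocklist: yes → true
  destination port ≥ 64703: 29465 ≥ 64703 is false
  source port ≤ 41183: 16749 ≤ 41183 is true
  TLS handshake observed: no → false
  source is internal: yes → true
  NOT part of established connection: no → true
  payload size ≥ 41940 bytes: 1750 ≥ 41940 is false
  protocol ∈ {ICMP, TCP, UDP}: GRE is not in the set → false
  destination zone = mgmt: internet == mgmt is false
  source zone = dmz: dmz == dmz is true
  NOT source is internal: yes → false
Combine:
[1.1.1.1] true → true = true
[1.1.1.2] false OR false OR true = true
[1.1.1.3] false OR true OR false = true
[1.1.1] true AND true AND true = true
[1.1.2.1.2.1] true OR false = true
[1.1.2.1.2] NOT true = false
[1.1.2.1] true AND false = false
[1.1.2.2.1.1] true AND false = false
[1.1.2.2.1] NOT false = true
[1.1.2.2] NOT true = false
[1.1.2.3.1] false OR true OR false = true
[1.1.2.3] NOT true = false
[1.1.2] false OR false OR false = false
[1.1] true AND false = false
[1] NOT false = true
[root] NOT true = false
Overall: false → dropped

Dropped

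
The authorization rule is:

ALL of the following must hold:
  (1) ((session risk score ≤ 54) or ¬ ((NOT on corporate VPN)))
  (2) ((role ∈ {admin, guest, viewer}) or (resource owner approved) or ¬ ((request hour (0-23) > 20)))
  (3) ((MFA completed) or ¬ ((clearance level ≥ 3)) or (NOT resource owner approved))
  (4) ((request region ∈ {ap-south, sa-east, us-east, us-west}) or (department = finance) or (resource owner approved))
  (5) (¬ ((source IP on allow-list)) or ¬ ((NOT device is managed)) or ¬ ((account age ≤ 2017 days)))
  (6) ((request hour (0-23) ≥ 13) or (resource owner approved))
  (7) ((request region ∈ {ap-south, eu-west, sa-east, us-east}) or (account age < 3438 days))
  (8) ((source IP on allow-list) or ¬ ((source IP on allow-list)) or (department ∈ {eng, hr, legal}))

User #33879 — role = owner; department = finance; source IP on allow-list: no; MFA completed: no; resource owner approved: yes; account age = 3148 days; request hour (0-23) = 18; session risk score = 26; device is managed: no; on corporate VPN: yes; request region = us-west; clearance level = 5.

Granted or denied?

Atomic conditions:
  session risk score ≤ 54: 26 ≤ 54 is true
  NOT on corporate VPN: yes → false
  role ∈ {admin, guest, viewer}: owner is not in the set → false
  resource owner approved: yes → true
  request hour (0-23) > 20: 18 > 20 is false
  MFA completed: no → false
  clearance level ≥ 3: 5 ≥ 3 is true
  NOT resource owner approved: yes → false
  request region ∈ {ap-south, sa-east, us-east, us-west}: us-west is in the set → true
  department = finance: finance == finance is true
  source IP on allow-list: no → false
  NOT device is managed: no → true
  account age ≤ 2017 days: 3148 ≤ 2017 is false
  request hour (0-23) ≥ 13: 18 ≥ 13 is true
  request region ∈ {ap-south, eu-west, sa-east, us-east}: us-west is not in the set → false
  account age < 3438 days: 3148 < 3438 is true
  department ∈ {eng, hr, legal}: finance is not in the set → false
Combine:
[1.2] NOT false = true
[1] true OR true = true
[2.3] NOT false = true
[2] false OR true OR true = true
[3.2] NOT true = false
[3] false OR false OR false = false
[4] true OR true OR true = true
[5.1] NOT false = true
[5.2] NOT true = false
[5.3] NOT false = true
[5] true OR false OR true = true
[6] true OR true = true
[7] false OR true = true
[8.2] NOT false = true
[8] false OR true OR false = true
[root] true AND true AND false AND true AND true AND true AND true AND true = false
Overall: false → denied

Denied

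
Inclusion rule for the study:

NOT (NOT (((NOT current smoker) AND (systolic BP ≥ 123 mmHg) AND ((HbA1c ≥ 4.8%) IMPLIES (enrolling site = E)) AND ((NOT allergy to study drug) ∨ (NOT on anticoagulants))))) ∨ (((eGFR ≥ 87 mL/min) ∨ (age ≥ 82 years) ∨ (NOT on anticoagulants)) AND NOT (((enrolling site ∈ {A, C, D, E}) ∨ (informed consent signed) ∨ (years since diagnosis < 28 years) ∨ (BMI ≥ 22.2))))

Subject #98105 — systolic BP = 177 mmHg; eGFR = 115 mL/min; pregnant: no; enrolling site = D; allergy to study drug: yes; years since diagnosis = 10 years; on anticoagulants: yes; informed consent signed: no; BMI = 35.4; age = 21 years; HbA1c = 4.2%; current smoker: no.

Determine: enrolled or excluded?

Atomic conditions:
  NOT current smoker: no → true
  systolic BP ≥ 123 mmHg: 177 ≥ 123 is true
  HbA1c ≥ 4.8%: 4.2 ≥ 4.8 is false
  enrolling site = E: D == E is false
  NOT allergy to study drug: yes → false
  NOT on anticoagulants: yes → false
  eGFR ≥ 87 mL/min: 115 ≥ 87 is true
  age ≥ 82 years: 21 ≥ 82 is false
  enrolling site ∈ {A, C, D, E}: D is in the set → true
  informed consent signed: no → false
  years since diagnosis < 28 years: 10 < 28 is true
  BMI ≥ 22.2: 35.4 ≥ 22.2 is true
Combine:
[1.1.1.3] false → false (antecedent false ⇒ implication holds) = true
[1.1.1.4] false OR false = false
[1.1.1] true AND true AND true AND false = false
[1.1] NOT false = true
[1] NOT true = false
[2.1] true OR false OR false = true
[2.2.1] true OR false OR true OR true = true
[2.2] NOT true = false
[2] true AND false = false
[root] false OR false = false
Overall: false → excluded

Excluded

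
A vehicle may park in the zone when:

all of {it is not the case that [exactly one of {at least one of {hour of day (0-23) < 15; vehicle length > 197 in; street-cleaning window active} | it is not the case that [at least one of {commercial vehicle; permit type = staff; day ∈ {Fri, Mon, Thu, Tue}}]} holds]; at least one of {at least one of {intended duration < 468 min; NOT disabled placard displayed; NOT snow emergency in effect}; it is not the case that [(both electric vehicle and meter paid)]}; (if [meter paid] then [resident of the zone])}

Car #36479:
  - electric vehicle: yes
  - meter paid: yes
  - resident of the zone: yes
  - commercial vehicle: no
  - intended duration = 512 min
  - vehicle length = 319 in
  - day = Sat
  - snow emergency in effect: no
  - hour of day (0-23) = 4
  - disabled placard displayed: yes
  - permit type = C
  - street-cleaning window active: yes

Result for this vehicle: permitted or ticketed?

Permitted

Atomic conditions:
  hour of day (0-23) < 15: 4 < 15 is true
  vehicle length > 197 in: 319 > 197 is true
  street-cleaning window active: yes → true
  commercial vehicle: no → false
  permit type = staff: C == staff is false
  day ∈ {Fri, Mon, Thu, Tue}: Sat is not in the set → false
  intended duration < 468 min: 512 < 468 is false
  NOT disabled placard displayed: yes → false
  NOT snow emergency in effect: no → true
  electric vehicle: yes → true
  meter paid: yes → true
  resident of the zone: yes → true
Combine:
[1.1.1] true OR true OR true = true
[1.1.2.1] false OR false OR false = false
[1.1.2] NOT false = true
[1.1] exactly-one(true, true) = false
[1] NOT false = true
[2.1] false OR false OR true = true
[2.2.1] true AND true = true
[2.2] NOT true = false
[2] true OR false = true
[3] true → true = true
[root] true AND true AND true = true
Overall: true → permitted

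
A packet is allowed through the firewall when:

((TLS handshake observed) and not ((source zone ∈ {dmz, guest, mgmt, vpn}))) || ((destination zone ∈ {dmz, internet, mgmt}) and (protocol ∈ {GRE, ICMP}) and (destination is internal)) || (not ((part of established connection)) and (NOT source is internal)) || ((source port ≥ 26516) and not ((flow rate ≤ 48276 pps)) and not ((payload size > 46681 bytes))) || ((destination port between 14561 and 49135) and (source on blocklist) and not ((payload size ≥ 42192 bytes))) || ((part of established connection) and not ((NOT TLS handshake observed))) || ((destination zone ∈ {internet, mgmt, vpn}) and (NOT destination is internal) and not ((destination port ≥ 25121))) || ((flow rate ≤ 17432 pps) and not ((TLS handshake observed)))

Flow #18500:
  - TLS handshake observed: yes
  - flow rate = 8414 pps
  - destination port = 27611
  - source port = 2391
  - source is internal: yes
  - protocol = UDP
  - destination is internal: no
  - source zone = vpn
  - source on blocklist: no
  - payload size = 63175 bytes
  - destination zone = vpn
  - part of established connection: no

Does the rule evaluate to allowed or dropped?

Atomic conditions:
  TLS handshake observed: yes → true
  source zone ∈ {dmz, guest, mgmt, vpn}: vpn is in the set → true
  destination zone ∈ {dmz, internet, mgmt}: vpn is not in the set → false
  protocol ∈ {GRE, ICMP}: UDP is not in the set → false
  destination is internal: no → false
  part of established connection: no → false
  NOT source is internal: yes → false
  source port ≥ 26516: 2391 ≥ 26516 is false
  flow rate ≤ 48276 pps: 8414 ≤ 48276 is true
  payload size > 46681 bytes: 63175 > 46681 is true
  destination port between 14561 and 49135: 27611 in [14561, 49135] is true
  source on blocklist: no → false
  payload size ≥ 42192 bytes: 63175 ≥ 42192 is true
  NOT TLS handshake observed: yes → false
  destination zone ∈ {internet, mgmt, vpn}: vpn is in the set → true
  NOT destination is internal: no → true
  destination port ≥ 25121: 27611 ≥ 25121 is true
  flow rate ≤ 17432 pps: 8414 ≤ 17432 is true
Combine:
[1.2] NOT true = false
[1] true AND false = false
[2] false AND false AND false = false
[3.1] NOT false = true
[3] true AND false = false
[4.2] NOT true = false
[4.3] NOT true = false
[4] false AND false AND false = false
[5.3] NOT true = false
[5] true AND false AND false = false
[6.2] NOT false = true
[6] false AND true = false
[7.3] NOT true = false
[7] true AND true AND false = false
[8.2] NOT true = false
[8] true AND false = false
[root] false OR false OR false OR false OR false OR false OR false OR false = false
Overall: false → dropped

Dropped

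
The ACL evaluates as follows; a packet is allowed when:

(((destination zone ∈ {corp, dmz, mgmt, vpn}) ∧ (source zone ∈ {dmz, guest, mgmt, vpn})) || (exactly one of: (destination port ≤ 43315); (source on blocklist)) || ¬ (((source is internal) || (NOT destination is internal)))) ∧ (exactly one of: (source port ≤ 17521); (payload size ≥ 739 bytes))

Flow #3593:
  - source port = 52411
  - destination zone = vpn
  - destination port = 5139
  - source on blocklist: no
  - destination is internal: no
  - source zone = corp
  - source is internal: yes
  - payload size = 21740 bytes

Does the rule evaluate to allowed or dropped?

Atomic conditions:
  destination zone ∈ {corp, dmz, mgmt, vpn}: vpn is in the set → true
  source zone ∈ {dmz, guest, mgmt, vpn}: corp is not in the set → false
  destination port ≤ 43315: 5139 ≤ 43315 is true
  source on blocklist: no → false
  source is internal: yes → true
  NOT destination is internal: no → true
  source port ≤ 17521: 52411 ≤ 17521 is false
  payload size ≥ 739 bytes: 21740 ≥ 739 is true
Combine:
[1.1] true AND false = false
[1.2] exactly-one(true, false) = true
[1.3.1] true OR true = true
[1.3] NOT true = false
[1] false OR true OR false = true
[2] exactly-one(false, true) = true
[root] true AND true = true
Overall: true → allowed

Allowed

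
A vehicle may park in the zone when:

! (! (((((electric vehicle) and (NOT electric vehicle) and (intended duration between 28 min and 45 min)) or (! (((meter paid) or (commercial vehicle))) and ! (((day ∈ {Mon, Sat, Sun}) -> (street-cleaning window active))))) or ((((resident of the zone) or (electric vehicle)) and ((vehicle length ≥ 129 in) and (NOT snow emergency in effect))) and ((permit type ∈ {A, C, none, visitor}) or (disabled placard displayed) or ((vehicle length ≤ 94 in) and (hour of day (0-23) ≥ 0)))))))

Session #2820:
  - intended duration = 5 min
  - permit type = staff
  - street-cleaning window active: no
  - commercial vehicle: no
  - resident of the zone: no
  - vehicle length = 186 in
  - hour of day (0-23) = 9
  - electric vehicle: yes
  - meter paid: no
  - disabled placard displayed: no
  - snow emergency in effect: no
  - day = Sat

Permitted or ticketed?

Atomic conditions:
  electric vehicle: yes → true
  NOT electric vehicle: yes → false
  intended duration between 28 min and 45 min: 5 in [28, 45] is false
  meter paid: no → false
  commercial vehicle: no → false
  day ∈ {Mon, Sat, Sun}: Sat is in the set → true
  street-cleaning window active: no → false
  resident of the zone: no → false
  vehicle length ≥ 129 in: 186 ≥ 129 is true
  NOT snow emergency in effect: no → true
  permit type ∈ {A, C, none, visitor}: staff is not in the set → false
  disabled placard displayed: no → false
  vehicle length ≤ 94 in: 186 ≤ 94 is false
  hour of day (0-23) ≥ 0: 9 ≥ 0 is true
Combine:
[1.1.1.1] true AND false AND false = false
[1.1.1.2.1.1] false OR false = false
[1.1.1.2.1] NOT false = true
[1.1.1.2.2.1] true → false = false
[1.1.1.2.2] NOT false = true
[1.1.1.2] true AND true = true
[1.1.1] false OR true = true
[1.1.2.1.1] false OR true = true
[1.1.2.1.2] true AND true = true
[1.1.2.1] true AND true = true
[1.1.2.2.3] false AND true = false
[1.1.2.2] false OR false OR false = false
[1.1.2] true AND false = false
[1.1] true OR false = true
[1] NOT true = false
[root] NOT false = true
Overall: true → permitted

Permitted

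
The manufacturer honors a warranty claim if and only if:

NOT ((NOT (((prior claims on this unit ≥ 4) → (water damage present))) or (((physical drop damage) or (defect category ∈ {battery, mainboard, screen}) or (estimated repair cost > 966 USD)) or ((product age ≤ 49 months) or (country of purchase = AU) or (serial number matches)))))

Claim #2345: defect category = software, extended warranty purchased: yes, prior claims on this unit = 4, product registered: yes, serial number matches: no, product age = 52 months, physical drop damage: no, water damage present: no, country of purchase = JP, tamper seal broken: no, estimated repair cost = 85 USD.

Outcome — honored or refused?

Refused

Atomic conditions:
  prior claims on this unit ≥ 4: 4 ≥ 4 is true
  water damage present: no → false
  physical drop damage: no → false
  defect category ∈ {battery, mainboard, screen}: software is not in the set → false
  estimated repair cost > 966 USD: 85 > 966 is false
  product age ≤ 49 months: 52 ≤ 49 is false
  country of purchase = AU: JP == AU is false
  serial number matches: no → false
Combine:
[1.1.1] true → false = false
[1.1] NOT false = true
[1.2.1] false OR false OR false = false
[1.2.2] false OR false OR false = false
[1.2] false OR false = false
[1] true OR false = true
[root] NOT true = false
Overall: false → refused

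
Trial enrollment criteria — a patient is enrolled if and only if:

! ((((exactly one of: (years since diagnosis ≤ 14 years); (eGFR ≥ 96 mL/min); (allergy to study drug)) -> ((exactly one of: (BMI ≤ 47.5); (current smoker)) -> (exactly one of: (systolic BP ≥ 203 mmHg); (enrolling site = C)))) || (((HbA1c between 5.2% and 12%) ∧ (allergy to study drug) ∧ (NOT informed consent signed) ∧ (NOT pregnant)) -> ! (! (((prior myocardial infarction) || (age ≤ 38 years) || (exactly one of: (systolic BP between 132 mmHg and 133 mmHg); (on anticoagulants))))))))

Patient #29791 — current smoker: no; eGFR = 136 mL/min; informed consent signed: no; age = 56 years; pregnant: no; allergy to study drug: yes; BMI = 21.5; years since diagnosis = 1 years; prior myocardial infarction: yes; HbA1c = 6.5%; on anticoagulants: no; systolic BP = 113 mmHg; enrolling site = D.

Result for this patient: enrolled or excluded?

Atomic conditions:
  years since diagnosis ≤ 14 years: 1 ≤ 14 is true
  eGFR ≥ 96 mL/min: 136 ≥ 96 is true
  allergy to study drug: yes → true
  BMI ≤ 47.5: 21.5 ≤ 47.5 is true
  current smoker: no → false
  systolic BP ≥ 203 mmHg: 113 ≥ 203 is false
  enrolling site = C: D == C is false
  HbA1c between 5.2% and 12%: 6.5 in [5.2, 12] is true
  NOT informed consent signed: no → true
  NOT pregnant: no → true
  prior myocardial infarction: yes → true
  age ≤ 38 years: 56 ≤ 38 is false
  systolic BP between 132 mmHg and 133 mmHg: 113 in [132, 133] is false
  on anticoagulants: no → false
Combine:
[1.1.1] exactly-one(true, true, true) = false
[1.1.2.1] exactly-one(true, false) = true
[1.1.2.2] exactly-one(false, false) = false
[1.1.2] true → false = false
[1.1] false → false (antecedent false ⇒ implication holds) = true
[1.2.1] true AND true AND true AND true = true
[1.2.2.1.1.3] exactly-one(false, false) = false
[1.2.2.1.1] true OR false OR false = true
[1.2.2.1] NOT true = false
[1.2.2] NOT false = true
[1.2] true → true = true
[1] true OR true = true
[root] NOT true = false
Overall: false → excluded

Excluded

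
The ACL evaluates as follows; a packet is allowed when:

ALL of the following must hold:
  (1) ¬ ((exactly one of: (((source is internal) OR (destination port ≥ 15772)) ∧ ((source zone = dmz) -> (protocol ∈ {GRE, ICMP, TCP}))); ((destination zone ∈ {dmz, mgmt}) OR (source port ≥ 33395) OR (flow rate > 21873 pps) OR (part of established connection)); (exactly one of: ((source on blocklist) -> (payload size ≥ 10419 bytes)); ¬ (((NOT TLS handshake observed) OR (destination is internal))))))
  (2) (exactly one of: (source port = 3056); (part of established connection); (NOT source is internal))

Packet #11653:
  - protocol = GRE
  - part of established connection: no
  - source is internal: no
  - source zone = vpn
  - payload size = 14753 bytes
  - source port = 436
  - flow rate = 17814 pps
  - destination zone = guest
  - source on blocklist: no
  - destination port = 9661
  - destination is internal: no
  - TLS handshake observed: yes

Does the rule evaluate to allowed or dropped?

Atomic conditions:
  source is internal: no → false
  destination port ≥ 15772: 9661 ≥ 15772 is false
  source zone = dmz: vpn == dmz is false
  protocol ∈ {GRE, ICMP, TCP}: GRE is in the set → true
  destination zone ∈ {dmz, mgmt}: guest is not in the set → false
  source port ≥ 33395: 436 ≥ 33395 is false
  flow rate > 21873 pps: 17814 > 21873 is false
  part of established connection: no → false
  source on blocklist: no → false
  payload size ≥ 10419 bytes: 14753 ≥ 10419 is true
  NOT TLS handshake observed: yes → false
  destination is internal: no → false
  source port = 3056: 436 == 3056 is false
  NOT source is internal: no → true
Combine:
[1.1.1.1] false OR false = false
[1.1.1.2] false → true (antecedent false ⇒ implication holds) = true
[1.1.1] false AND true = false
[1.1.2] false OR false OR false OR false = false
[1.1.3.1] false → true (antecedent false ⇒ implication holds) = true
[1.1.3.2.1] false OR false = false
[1.1.3.2] NOT false = true
[1.1.3] exactly-one(true, true) = false
[1.1] exactly-one(false, false, false) = false
[1] NOT false = true
[2] exactly-one(false, false, true) = true
[root] true AND true = true
Overall: true → allowed

Allowed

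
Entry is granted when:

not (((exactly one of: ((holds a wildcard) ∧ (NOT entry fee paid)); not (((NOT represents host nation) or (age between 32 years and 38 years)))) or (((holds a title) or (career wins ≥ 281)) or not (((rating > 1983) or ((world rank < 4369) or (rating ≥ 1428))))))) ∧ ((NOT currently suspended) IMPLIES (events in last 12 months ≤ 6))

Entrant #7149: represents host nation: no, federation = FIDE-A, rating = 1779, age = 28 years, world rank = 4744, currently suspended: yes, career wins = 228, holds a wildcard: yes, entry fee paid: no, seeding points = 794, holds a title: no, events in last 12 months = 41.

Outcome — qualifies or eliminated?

Eliminated

Atomic conditions:
  holds a wildcard: yes → true
  NOT entry fee paid: no → true
  NOT represents host nation: no → true
  age between 32 years and 38 years: 28 in [32, 38] is false
  holds a title: no → false
  career wins ≥ 281: 228 ≥ 281 is false
  rating > 1983: 1779 > 1983 is false
  world rank < 4369: 4744 < 4369 is false
  rating ≥ 1428: 1779 ≥ 1428 is true
  NOT currently suspended: yes → false
  events in last 12 months ≤ 6: 41 ≤ 6 is false
Combine:
[1.1.1.1] true AND true = true
[1.1.1.2.1] true OR false = true
[1.1.1.2] NOT true = false
[1.1.1] exactly-one(true, false) = true
[1.1.2.1] false OR false = false
[1.1.2.2.1.2] false OR true = true
[1.1.2.2.1] false OR true = true
[1.1.2.2] NOT true = false
[1.1.2] false OR false = false
[1.1] true OR false = true
[1] NOT true = false
[2] false → false (antecedent false ⇒ implication holds) = true
[root] false AND true = false
Overall: false → eliminated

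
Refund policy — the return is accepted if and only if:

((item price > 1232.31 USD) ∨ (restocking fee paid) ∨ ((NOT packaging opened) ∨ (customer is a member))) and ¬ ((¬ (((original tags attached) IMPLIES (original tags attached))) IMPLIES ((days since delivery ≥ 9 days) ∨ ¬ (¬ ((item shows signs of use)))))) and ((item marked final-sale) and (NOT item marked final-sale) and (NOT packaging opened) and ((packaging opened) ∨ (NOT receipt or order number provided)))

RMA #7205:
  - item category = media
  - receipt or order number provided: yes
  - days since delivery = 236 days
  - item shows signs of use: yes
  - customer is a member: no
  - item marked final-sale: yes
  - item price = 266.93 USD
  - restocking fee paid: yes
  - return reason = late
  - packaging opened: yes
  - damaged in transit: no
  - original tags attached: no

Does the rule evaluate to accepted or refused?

Refused

Atomic conditions:
  item price > 1232.31 USD: 266.93 > 1232.31 is false
  restocking fee paid: yes → true
  NOT packaging opened: yes → false
  customer is a member: no → false
  original tags attached: no → false
  days since delivery ≥ 9 days: 236 ≥ 9 is true
  item shows signs of use: yes → true
  item marked final-sale: yes → true
  NOT item marked final-sale: yes → false
  packaging opened: yes → true
  NOT receipt or order number provided: yes → false
Combine:
[1.3] false OR false = false
[1] false OR true OR false = true
[2.1.1.1] false → false (antecedent false ⇒ implication holds) = true
[2.1.1] NOT true = false
[2.1.2.2.1] NOT true = false
[2.1.2.2] NOT false = true
[2.1.2] true OR true = true
[2.1] false → true (antecedent false ⇒ implication holds) = true
[2] NOT true = false
[3.4] true OR false = true
[3] true AND false AND false AND true = false
[root] true AND false AND false = false
Overall: false → refused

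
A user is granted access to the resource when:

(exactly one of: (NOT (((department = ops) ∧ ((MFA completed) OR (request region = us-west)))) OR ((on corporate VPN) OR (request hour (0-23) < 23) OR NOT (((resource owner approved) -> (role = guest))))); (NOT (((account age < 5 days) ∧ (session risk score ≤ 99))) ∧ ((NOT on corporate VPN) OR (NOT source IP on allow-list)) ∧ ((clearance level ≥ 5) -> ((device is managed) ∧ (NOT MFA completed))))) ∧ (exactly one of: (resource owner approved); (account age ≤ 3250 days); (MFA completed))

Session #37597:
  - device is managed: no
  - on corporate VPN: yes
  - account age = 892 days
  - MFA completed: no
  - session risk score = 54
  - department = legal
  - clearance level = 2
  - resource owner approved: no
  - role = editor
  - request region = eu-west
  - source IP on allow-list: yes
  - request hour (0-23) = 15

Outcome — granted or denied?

Granted

Atomic conditions:
  department = ops: legal == ops is false
  MFA completed: no → false
  request region = us-west: eu-west == us-west is false
  on corporate VPN: yes → true
  request hour (0-23) < 23: 15 < 23 is true
  resource owner approved: no → false
  role = guest: editor == guest is false
  account age < 5 days: 892 < 5 is false
  session risk score ≤ 99: 54 ≤ 99 is true
  NOT on corporate VPN: yes → false
  NOT source IP on allow-list: yes → false
  clearance level ≥ 5: 2 ≥ 5 is false
  device is managed: no → false
  NOT MFA completed: no → true
  account age ≤ 3250 days: 892 ≤ 3250 is true
Combine:
[1.1.1.1.2] false OR false = false
[1.1.1.1] false AND false = false
[1.1.1] NOT false = true
[1.1.2.3.1] false → false (antecedent false ⇒ implication holds) = true
[1.1.2.3] NOT true = false
[1.1.2] true OR true OR false = true
[1.1] true OR true = true
[1.2.1.1] false AND true = false
[1.2.1] NOT false = true
[1.2.2] false OR false = false
[1.2.3.2] false AND true = false
[1.2.3] false → false (antecedent false ⇒ implication holds) = true
[1.2] true AND false AND true = false
[1] exactly-one(true, false) = true
[2] exactly-one(false, true, false) = true
[root] true AND true = true
Overall: true → granted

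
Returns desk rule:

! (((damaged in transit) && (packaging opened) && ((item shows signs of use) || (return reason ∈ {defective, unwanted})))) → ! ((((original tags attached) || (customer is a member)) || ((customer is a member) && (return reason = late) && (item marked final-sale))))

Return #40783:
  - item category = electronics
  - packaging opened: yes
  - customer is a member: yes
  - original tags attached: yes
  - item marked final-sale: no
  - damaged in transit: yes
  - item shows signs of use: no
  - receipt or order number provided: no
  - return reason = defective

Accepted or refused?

Accepted

Atomic conditions:
  damaged in transit: yes → true
  packaging opened: yes → true
  item shows signs of use: no → false
  return reason ∈ {defective, unwanted}: defective is in the set → true
  original tags attached: yes → true
  customer is a member: yes → true
  return reason = late: defective == late is false
  item marked final-sale: no → false
Combine:
[1.1.3] false OR true = true
[1.1] true AND true AND true = true
[1] NOT true = false
[2.1.1] true OR true = true
[2.1.2] true AND false AND false = false
[2.1] true OR false = true
[2] NOT true = false
[root] false → false (antecedent false ⇒ implication holds) = true
Overall: true → accepted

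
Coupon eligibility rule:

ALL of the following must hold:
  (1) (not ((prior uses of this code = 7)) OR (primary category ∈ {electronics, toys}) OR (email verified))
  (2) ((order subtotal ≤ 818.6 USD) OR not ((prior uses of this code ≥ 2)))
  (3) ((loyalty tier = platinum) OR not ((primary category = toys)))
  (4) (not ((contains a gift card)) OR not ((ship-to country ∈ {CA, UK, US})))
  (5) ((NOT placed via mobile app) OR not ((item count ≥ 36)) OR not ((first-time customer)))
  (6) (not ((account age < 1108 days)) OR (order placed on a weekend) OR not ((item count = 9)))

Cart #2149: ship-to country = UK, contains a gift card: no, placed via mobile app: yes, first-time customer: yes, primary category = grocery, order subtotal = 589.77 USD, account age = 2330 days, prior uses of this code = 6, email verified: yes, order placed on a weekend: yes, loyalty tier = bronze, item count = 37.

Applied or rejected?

Rejected

Atomic conditions:
  prior uses of this code = 7: 6 == 7 is false
  primary category ∈ {electronics, toys}: grocery is not in the set → false
  email verified: yes → true
  order subtotal ≤ 818.6 USD: 589.77 ≤ 818.6 is true
  prior uses of this code ≥ 2: 6 ≥ 2 is true
  loyalty tier = platinum: bronze == platinum is false
  primary category = toys: grocery == toys is false
  contains a gift card: no → false
  ship-to country ∈ {CA, UK, US}: UK is in the set → true
  NOT placed via mobile app: yes → false
  item count ≥ 36: 37 ≥ 36 is true
  first-time customer: yes → true
  account age < 1108 days: 2330 < 1108 is false
  order placed on a weekend: yes → true
  item count = 9: 37 == 9 is false
Combine:
[1.1] NOT false = true
[1] true OR false OR true = true
[2.2] NOT true = false
[2] true OR false = true
[3.2] NOT false = true
[3] false OR true = true
[4.1] NOT false = true
[4.2] NOT true = false
[4] true OR false = true
[5.2] NOT true = false
[5.3] NOT true = false
[5] false OR false OR false = false
[6.1] NOT false = true
[6.3] NOT false = true
[6] true OR true OR true = true
[root] true AND true AND true AND true AND false AND true = false
Overall: false → rejected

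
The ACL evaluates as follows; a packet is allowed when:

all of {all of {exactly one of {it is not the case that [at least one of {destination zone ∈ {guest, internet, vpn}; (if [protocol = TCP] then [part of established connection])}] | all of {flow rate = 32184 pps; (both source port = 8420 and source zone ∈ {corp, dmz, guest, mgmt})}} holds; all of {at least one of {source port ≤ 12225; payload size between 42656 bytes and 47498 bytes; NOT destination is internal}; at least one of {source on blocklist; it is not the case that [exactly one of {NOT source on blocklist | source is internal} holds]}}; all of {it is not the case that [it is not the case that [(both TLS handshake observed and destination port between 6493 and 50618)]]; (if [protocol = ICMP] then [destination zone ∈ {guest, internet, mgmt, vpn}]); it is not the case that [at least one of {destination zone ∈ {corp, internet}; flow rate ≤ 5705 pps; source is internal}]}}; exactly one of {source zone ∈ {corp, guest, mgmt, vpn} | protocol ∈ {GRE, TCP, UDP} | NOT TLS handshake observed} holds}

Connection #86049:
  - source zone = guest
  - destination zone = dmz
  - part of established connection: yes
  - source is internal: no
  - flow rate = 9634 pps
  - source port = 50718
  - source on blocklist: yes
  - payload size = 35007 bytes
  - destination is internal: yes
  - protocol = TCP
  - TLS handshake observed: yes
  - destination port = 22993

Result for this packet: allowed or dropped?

Atomic conditions:
  destination zone ∈ {guest, internet, vpn}: dmz is not in the set → false
  protocol = TCP: TCP == TCP is true
  part of established connection: yes → true
  flow rate = 32184 pps: 9634 == 32184 is false
  source port = 8420: 50718 == 8420 is false
  source zone ∈ {corp, dmz, guest, mgmt}: guest is in the set → true
  source port ≤ 12225: 50718 ≤ 12225 is false
  payload size between 42656 bytes and 47498 bytes: 35007 in [42656, 47498] is false
  NOT destination is internal: yes → false
  source on blocklist: yes → true
  NOT source on blocklist: yes → false
  source is internal: no → false
  TLS handshake observed: yes → true
  destination port between 6493 and 50618: 22993 in [6493, 50618] is true
  protocol = ICMP: TCP == ICMP is false
  destination zone ∈ {guest, internet, mgmt, vpn}: dmz is not in the set → false
  destination zone ∈ {corp, internet}: dmz is not in the set → false
  flow rate ≤ 5705 pps: 9634 ≤ 5705 is false
  source zone ∈ {corp, guest, mgmt, vpn}: guest is in the set → true
  protocol ∈ {GRE, TCP, UDP}: TCP is in the set → true
  NOT TLS handshake observed: yes → false
Combine:
[1.1.1.1.2] true → true = true
[1.1.1.1] false OR true = true
[1.1.1] NOT true = false
[1.1.2.2] false AND true = false
[1.1.2] false AND false = false
[1.1] exactly-one(false, false) = false
[1.2.1] false OR false OR false = false
[1.2.2.2.1] exactly-one(false, false) = false
[1.2.2.2] NOT false = true
[1.2.2] true OR true = true
[1.2] false AND true = false
[1.3.1.1.1] true AND true = true
[1.3.1.1] NOT true = false
[1.3.1] NOT false = true
[1.3.2] false → false (antecedent false ⇒ implication holds) = true
[1.3.3.1] false OR false OR false = false
[1.3.3] NOT false = true
[1.3] true AND true AND true = true
[1] false AND false AND true = false
[2] exactly-one(true, true, false) = false
[root] false AND false = false
Overall: false → dropped

Dropped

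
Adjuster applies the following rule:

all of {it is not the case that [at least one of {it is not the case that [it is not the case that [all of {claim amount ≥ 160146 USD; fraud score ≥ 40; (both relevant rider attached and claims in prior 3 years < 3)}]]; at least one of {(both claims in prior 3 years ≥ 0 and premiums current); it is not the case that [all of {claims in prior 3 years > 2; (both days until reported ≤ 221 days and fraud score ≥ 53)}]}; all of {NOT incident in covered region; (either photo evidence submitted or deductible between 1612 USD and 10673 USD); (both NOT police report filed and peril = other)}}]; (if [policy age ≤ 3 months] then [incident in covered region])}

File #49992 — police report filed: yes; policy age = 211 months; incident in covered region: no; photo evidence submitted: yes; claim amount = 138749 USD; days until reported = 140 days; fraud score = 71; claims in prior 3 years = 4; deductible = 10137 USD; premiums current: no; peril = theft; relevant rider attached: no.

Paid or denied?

Paid

Atomic conditions:
  claim amount ≥ 160146 USD: 138749 ≥ 160146 is false
  fraud score ≥ 40: 71 ≥ 40 is true
  relevant rider attached: no → false
  claims in prior 3 years < 3: 4 < 3 is false
  claims in prior 3 years ≥ 0: 4 ≥ 0 is true
  premiums current: no → false
  claims in prior 3 years > 2: 4 > 2 is true
  days until reported ≤ 221 days: 140 ≤ 221 is true
  fraud score ≥ 53: 71 ≥ 53 is true
  NOT incident in covered region: no → true
  photo evidence submitted: yes → true
  deductible between 1612 USD and 10673 USD: 10137 in [1612, 10673] is true
  NOT police report filed: yes → false
  peril = other: theft == other is false
  policy age ≤ 3 months: 211 ≤ 3 is false
  incident in covered region: no → false
Combine:
[1.1.1.1.1.3] false AND false = false
[1.1.1.1.1] false AND true AND false = false
[1.1.1.1] NOT false = true
[1.1.1] NOT true = false
[1.1.2.1] true AND false = false
[1.1.2.2.1.2] true AND true = true
[1.1.2.2.1] true AND true = true
[1.1.2.2] NOT true = false
[1.1.2] false OR false = false
[1.1.3.2] true OR true = true
[1.1.3.3] false AND false = false
[1.1.3] true AND true AND false = false
[1.1] false OR false OR false = false
[1] NOT false = true
[2] false → false (antecedent false ⇒ implication holds) = true
[root] true AND true = true
Overall: true → paid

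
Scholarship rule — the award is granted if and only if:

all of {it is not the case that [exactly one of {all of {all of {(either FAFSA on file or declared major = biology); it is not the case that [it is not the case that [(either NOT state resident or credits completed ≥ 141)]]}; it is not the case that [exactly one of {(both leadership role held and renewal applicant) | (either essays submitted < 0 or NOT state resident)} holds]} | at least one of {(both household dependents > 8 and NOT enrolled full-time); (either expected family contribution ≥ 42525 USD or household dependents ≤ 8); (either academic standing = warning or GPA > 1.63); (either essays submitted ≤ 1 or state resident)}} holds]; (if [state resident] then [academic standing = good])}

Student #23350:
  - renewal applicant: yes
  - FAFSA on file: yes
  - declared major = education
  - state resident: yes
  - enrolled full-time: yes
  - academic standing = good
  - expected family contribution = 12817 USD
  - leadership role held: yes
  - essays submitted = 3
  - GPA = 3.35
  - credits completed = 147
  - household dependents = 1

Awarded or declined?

Atomic conditions:
  FAFSA on file: yes → true
  declared major = biology: education == biology is false
  NOT state resident: yes → false
  credits completed ≥ 141: 147 ≥ 141 is true
  leadership role held: yes → true
  renewal applicant: yes → true
  essays submitted < 0: 3 < 0 is false
  household dependents > 8: 1 > 8 is false
  NOT enrolled full-time: yes → false
  expected family contribution ≥ 42525 USD: 12817 ≥ 42525 is false
  household dependents ≤ 8: 1 ≤ 8 is true
  academic standing = warning: good == warning is false
  GPA > 1.63: 3.35 > 1.63 is true
  essays submitted ≤ 1: 3 ≤ 1 is false
  state resident: yes → true
  academic standing = good: good == good is true
Combine:
[1.1.1.1.1] true OR false = true
[1.1.1.1.2.1.1] false OR true = true
[1.1.1.1.2.1] NOT true = false
[1.1.1.1.2] NOT false = true
[1.1.1.1] true AND true = true
[1.1.1.2.1.1] true AND true = true
[1.1.1.2.1.2] false OR false = false
[1.1.1.2.1] exactly-one(true, false) = true
[1.1.1.2] NOT true = false
[1.1.1] true AND false = false
[1.1.2.1] false AND false = false
[1.1.2.2] false OR true = true
[1.1.2.3] false OR true = true
[1.1.2.4] false OR true = true
[1.1.2] false OR true OR true OR true = true
[1.1] exactly-one(false, true) = true
[1] NOT true = false
[2] true → true = true
[root] false AND true = false
Overall: false → declined

Declined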